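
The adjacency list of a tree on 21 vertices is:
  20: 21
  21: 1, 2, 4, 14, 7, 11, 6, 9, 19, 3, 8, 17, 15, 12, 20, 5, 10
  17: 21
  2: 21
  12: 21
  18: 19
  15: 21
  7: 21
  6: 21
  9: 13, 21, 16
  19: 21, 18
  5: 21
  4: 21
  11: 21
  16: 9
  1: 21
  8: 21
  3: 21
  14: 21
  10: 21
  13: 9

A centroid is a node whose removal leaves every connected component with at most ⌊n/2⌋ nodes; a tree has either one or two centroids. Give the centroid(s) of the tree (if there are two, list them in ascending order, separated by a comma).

21

Removing 21 splits the tree into components of sizes 3, 2, 1, 1, 1, 1, 1, 1, 1, 1, 1, 1, 1, 1, 1, 1, 1; the largest is 3 ≤ ⌊21/2⌋ = 10.
Every other node leaves some component of size > 10, so the centroid is unique.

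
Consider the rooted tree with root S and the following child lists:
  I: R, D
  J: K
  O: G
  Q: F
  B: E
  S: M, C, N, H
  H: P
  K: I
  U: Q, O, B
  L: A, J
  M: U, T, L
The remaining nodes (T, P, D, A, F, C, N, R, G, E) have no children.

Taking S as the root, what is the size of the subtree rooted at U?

7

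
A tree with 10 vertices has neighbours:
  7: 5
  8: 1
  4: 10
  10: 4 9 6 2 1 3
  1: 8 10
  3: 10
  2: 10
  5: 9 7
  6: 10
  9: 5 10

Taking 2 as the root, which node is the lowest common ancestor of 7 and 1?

10

Path 7→root: 7 5 9 10 2; path 1→root: 1 10 2.
First common node: 10.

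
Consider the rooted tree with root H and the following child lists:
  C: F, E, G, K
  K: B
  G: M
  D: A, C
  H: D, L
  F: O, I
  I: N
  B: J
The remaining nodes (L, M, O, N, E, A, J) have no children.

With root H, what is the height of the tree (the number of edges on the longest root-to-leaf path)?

N sits deepest: H–D–C–F–I–N — 5 edges from the root.

5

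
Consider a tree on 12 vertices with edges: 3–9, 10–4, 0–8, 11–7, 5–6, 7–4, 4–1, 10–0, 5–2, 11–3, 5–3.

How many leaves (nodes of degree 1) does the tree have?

Degree-1 nodes: 1, 2, 6, 8, 9 — 5 of them.

5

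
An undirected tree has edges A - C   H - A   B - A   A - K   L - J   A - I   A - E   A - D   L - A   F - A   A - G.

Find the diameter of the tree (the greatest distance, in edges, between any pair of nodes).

A longest path is J - L - A - G, with 3 edges.

3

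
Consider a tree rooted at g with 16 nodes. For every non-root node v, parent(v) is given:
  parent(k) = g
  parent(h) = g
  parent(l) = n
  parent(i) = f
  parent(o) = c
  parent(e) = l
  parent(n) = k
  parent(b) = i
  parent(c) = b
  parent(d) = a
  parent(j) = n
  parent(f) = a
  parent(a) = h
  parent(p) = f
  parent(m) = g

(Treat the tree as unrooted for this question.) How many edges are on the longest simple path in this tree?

11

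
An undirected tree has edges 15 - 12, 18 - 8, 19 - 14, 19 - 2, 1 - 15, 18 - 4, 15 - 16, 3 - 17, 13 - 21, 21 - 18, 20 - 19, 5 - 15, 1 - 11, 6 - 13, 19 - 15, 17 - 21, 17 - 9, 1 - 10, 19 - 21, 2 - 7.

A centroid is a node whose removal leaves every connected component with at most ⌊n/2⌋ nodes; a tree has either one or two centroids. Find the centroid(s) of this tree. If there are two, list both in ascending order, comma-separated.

19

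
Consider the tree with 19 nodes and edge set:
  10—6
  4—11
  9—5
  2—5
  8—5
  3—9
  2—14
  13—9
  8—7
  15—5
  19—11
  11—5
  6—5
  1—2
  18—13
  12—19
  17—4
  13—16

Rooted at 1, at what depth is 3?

1–2–5–9–3 — 4 edges.

4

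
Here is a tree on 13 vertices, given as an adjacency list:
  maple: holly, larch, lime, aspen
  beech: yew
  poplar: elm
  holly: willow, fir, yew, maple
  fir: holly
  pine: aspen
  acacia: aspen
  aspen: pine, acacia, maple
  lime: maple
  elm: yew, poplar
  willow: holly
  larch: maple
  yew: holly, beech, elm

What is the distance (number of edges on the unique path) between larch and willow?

The path is larch–maple–holly–willow, which has 3 edges.

3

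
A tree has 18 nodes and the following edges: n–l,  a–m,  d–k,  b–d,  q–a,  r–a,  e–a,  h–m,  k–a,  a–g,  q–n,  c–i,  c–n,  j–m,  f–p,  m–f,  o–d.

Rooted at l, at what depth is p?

6

Path from l to p: l – n – q – a – m – f – p, which has 6 edges.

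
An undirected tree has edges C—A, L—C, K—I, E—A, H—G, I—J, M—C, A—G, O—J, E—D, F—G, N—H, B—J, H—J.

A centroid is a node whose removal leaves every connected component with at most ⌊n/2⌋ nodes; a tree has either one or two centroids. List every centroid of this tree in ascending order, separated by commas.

G

If G is removed the pieces have sizes 7, 6, 1, all ≤ ⌊15/2⌋ = 7.
Every other node leaves some component of size > 7, so the centroid is unique.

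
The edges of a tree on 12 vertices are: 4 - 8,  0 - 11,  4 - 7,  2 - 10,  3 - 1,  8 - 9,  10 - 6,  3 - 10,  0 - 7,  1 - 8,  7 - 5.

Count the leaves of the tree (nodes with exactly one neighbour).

Exactly 5 nodes have a single neighbour: 2, 5, 6, 9, 11.

5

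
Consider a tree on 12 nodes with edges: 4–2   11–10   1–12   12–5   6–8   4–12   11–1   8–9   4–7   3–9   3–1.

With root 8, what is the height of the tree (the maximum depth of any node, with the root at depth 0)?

6

7 sits deepest: 8 → 9 → 3 → 1 → 12 → 4 → 7 — 6 edges from the root.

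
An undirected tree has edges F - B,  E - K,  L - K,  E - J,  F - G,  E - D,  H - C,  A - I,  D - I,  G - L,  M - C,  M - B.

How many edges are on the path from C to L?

5

C – M – B – F – G – L: 5 edges.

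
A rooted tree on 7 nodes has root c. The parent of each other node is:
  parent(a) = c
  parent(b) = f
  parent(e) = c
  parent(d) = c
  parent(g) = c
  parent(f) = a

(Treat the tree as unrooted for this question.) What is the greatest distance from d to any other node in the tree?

4

The node farthest from d is b, via d–c–a–f–b — 4 edges.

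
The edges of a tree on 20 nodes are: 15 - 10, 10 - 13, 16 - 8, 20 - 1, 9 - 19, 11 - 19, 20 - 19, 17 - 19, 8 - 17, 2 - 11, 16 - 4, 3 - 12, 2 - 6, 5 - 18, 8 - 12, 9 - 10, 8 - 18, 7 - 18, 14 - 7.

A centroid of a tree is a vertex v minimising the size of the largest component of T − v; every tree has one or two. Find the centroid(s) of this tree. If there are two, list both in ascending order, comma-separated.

17, 19

Removing 17 splits the tree into components of sizes 10, 9; the largest is 10 ≤ ⌊20/2⌋ = 10.
19 is adjacent to 17 and is also a centroid (the largest component after removing it is likewise 10).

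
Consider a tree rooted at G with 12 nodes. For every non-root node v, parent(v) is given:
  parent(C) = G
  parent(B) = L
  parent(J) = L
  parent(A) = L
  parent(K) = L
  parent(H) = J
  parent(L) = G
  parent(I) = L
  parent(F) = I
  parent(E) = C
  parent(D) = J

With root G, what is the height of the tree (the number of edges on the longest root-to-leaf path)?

A deepest node is D, reached by G – L – J – D.
That path has 3 edges, so the height is 3.

3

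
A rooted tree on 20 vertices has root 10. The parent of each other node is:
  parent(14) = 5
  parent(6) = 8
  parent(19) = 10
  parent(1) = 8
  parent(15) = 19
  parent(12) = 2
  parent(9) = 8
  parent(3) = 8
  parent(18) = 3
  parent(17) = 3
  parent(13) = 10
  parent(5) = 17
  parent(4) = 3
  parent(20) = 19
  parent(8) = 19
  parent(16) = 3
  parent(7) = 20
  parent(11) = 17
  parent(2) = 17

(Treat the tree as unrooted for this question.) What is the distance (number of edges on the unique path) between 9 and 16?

3

Walking from 9: 9 - 8 - 3 - 16. Length 3.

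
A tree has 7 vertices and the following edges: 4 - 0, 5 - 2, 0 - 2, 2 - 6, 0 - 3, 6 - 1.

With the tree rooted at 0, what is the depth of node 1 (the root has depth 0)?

0 → 2 → 6 → 1 — 3 edges.

3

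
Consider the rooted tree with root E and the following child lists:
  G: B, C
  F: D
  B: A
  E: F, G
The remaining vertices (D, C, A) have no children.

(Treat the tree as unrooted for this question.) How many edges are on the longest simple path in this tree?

5

Starting from A, a farthest node is D at distance 5.
One longest path: A - B - G - E - F - D.
So the diameter is 5.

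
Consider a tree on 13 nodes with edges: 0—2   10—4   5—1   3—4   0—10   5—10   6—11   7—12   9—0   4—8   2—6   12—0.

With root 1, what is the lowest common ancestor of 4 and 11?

Path 4→root: 4 10 5 1; path 11→root: 11 6 2 0 10 5 1.
First common node: 10.

10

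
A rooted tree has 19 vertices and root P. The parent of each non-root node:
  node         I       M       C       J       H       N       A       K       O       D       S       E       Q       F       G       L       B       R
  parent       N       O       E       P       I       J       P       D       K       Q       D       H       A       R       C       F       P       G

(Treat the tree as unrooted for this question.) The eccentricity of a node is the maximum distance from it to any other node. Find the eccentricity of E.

Distances from E peak at 11, attained at M.
E-H-I-N-J-P-A-Q-D-K-O-M

11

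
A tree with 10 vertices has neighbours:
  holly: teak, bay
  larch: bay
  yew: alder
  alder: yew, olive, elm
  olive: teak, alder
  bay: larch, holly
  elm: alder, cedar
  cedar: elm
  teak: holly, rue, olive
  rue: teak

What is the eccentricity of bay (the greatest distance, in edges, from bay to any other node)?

The node farthest from bay is cedar, via bay – holly – teak – olive – alder – elm – cedar — 6 edges.

6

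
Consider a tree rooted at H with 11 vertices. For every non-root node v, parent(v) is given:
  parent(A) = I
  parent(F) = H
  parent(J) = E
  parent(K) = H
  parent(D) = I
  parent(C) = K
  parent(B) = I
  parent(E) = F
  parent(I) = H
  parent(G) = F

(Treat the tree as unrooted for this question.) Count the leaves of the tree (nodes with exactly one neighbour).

Exactly 6 nodes have a single neighbour: A, B, C, D, G, J.

6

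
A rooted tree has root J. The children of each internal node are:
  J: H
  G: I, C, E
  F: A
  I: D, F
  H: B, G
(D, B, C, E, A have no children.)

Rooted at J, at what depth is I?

3

Path from J to I: J → H → G → I, which has 3 edges.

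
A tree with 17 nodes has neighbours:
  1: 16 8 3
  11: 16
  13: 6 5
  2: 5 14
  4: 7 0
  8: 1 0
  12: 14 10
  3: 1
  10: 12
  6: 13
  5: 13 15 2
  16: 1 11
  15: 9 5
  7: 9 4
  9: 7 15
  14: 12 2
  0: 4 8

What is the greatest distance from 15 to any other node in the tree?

8

The node farthest from 15 is 11, via 15-9-7-4-0-8-1-16-11 — 8 edges.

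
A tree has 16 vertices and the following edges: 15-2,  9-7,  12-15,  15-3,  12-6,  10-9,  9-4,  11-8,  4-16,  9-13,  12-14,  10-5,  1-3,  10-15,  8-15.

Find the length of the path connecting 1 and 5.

The path is 1 – 3 – 15 – 10 – 5, which has 4 edges.

4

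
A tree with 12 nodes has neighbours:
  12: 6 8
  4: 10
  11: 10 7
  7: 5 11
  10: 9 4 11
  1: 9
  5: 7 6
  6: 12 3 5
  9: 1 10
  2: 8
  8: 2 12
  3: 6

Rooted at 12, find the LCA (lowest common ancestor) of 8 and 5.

8's ancestor chain is 8, 12 and 5's is 5, 6, 12; they first meet at 12.

12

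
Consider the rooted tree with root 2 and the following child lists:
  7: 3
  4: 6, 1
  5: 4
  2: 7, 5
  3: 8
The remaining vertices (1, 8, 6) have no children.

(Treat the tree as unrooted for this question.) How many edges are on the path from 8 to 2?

3

Walking from 8: 8 - 3 - 7 - 2. Length 3.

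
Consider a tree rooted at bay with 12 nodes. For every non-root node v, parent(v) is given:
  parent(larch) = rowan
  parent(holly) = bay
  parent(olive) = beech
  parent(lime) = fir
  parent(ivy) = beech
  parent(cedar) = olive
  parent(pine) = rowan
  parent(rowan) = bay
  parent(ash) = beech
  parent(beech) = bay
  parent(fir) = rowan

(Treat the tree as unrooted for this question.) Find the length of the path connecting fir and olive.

4

fir–rowan–bay–beech–olive: 4 edges.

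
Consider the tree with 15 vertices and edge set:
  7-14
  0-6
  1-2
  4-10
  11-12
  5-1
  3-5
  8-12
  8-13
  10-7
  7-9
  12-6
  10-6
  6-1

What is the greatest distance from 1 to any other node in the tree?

4

A farthest node from 1 is 13 (14, 9 also at distance 4).
The path 1–6–12–8–13 has 4 edges.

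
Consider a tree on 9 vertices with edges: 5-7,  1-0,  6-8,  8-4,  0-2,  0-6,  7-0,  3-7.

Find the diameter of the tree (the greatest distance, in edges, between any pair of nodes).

5

Starting from 4, a farthest node is 5 at distance 5.
One longest path: 4 – 8 – 6 – 0 – 7 – 5.
So the diameter is 5.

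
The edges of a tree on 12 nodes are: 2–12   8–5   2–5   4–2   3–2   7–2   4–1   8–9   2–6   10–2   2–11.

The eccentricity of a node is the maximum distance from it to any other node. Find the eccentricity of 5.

Distances from 5 peak at 3, attained at 1.
5–2–4–1

3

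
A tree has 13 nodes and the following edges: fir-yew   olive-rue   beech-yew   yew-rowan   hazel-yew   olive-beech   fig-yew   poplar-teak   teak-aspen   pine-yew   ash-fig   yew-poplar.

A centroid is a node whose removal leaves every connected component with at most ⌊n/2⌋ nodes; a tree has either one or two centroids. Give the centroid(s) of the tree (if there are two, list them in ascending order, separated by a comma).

yew

Removing yew splits the tree into components of sizes 3, 3, 2, 1, 1, 1, 1; the largest is 3 ≤ ⌊13/2⌋ = 6.
No neighbour of yew does as well, so yew is the unique centroid.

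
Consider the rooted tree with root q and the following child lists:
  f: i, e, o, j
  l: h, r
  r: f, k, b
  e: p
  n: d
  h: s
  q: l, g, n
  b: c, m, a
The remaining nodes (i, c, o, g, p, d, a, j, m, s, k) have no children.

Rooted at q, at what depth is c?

4

Path from q to c: q → l → r → b → c, which has 4 edges.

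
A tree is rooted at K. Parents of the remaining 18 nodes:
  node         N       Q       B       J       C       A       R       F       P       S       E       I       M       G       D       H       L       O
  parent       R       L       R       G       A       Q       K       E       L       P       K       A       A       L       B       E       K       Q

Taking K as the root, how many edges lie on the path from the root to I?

Path from K to I: K – L – Q – A – I, which has 4 edges.

4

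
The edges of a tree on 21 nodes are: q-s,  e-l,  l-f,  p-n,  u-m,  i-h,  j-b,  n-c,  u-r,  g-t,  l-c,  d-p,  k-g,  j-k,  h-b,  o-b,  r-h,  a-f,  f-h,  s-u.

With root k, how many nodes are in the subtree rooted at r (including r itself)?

5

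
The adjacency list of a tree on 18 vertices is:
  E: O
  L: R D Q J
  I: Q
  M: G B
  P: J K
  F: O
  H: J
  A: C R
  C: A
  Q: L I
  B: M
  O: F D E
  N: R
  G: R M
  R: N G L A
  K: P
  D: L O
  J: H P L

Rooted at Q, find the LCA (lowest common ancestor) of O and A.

L

O's ancestor chain is O, D, L, Q and A's is A, R, L, Q; they first meet at L.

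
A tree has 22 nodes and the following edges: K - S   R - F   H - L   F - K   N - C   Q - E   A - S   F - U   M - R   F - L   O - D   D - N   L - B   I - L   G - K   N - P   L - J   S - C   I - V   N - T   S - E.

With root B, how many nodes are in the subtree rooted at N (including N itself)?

5

The subtree rooted at N contains: N, T, D, P, O — 5 nodes.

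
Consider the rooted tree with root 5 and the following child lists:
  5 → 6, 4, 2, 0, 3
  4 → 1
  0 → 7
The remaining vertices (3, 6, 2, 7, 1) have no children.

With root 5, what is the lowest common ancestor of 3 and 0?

Ancestors of 3 (toward the root): 3, 5.
Ancestors of 0: 0, 5.
The deepest node appearing in both lists is 5.

5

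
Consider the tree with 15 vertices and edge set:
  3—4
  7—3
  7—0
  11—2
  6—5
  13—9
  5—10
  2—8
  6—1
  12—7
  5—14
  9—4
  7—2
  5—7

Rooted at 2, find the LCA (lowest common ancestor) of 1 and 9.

7

1's ancestor chain is 1, 6, 5, 7, 2 and 9's is 9, 4, 3, 7, 2; they first meet at 7.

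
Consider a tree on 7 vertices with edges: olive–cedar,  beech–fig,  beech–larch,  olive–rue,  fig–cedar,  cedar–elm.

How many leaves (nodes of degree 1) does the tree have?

3

The leaves are elm, larch, rue.
That is 3 leaves.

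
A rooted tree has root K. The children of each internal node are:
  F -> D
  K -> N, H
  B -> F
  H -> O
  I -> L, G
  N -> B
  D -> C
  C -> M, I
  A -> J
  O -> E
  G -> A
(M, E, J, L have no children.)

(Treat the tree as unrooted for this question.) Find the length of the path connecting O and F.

5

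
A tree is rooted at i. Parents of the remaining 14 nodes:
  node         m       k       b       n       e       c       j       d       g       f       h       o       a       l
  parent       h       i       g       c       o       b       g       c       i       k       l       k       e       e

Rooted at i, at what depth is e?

3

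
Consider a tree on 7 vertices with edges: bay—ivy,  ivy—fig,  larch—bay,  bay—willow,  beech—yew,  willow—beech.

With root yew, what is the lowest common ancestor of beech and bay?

Path beech→root: beech yew; path bay→root: bay willow beech yew.
First common node: beech.

beech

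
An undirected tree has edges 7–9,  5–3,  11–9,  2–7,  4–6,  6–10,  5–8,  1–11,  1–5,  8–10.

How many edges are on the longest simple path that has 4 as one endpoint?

9

Distances from 4 peak at 9, attained at 2.
4-6-10-8-5-1-11-9-7-2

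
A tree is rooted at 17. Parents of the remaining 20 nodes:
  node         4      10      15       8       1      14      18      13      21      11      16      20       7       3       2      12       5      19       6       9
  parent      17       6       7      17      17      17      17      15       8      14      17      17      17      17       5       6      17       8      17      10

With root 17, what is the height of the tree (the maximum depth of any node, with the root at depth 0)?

3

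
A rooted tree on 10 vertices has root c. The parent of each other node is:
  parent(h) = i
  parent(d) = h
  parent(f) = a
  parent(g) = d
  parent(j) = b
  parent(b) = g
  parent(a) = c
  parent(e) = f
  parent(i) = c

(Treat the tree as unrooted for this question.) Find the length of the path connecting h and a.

h – i – c – a: 3 edges.

3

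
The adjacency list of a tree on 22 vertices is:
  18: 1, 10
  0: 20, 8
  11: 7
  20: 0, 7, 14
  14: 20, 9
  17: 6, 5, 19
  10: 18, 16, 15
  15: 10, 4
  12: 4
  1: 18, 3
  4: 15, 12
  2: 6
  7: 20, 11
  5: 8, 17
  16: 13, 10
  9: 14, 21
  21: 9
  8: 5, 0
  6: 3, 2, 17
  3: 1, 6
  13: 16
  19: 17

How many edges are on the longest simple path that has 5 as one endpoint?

A farthest node from 5 is 12.
The path 5-17-6-3-1-18-10-15-4-12 has 9 edges.

9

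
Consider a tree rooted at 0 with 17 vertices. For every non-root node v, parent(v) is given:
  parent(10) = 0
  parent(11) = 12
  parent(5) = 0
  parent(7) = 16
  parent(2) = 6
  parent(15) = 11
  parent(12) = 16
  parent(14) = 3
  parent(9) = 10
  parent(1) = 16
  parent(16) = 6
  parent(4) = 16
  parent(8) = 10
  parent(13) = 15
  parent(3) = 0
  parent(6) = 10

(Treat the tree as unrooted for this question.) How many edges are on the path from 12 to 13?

3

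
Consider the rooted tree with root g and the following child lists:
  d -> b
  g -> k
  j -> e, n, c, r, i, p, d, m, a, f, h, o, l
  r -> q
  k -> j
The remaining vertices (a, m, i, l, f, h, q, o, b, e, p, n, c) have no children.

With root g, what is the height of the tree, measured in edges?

q sits deepest: g-k-j-r-q — 4 edges from the root.

4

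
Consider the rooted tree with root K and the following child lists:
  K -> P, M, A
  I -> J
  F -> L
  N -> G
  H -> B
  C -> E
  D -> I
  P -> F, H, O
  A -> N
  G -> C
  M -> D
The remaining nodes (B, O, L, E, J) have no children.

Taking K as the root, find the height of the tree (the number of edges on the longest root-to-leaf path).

The longest root-to-leaf path is K – A – N – G – C – E (5 edges).

5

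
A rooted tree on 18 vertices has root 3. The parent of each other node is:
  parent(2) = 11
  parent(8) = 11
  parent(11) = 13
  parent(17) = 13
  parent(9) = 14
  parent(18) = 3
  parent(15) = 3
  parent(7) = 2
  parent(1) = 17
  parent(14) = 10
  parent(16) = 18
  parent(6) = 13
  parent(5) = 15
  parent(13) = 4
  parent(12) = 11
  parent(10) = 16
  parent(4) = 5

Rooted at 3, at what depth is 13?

Climbing from 13 to the root: 13 → 4 → 5 → 15 → 3. That's 4 steps.

4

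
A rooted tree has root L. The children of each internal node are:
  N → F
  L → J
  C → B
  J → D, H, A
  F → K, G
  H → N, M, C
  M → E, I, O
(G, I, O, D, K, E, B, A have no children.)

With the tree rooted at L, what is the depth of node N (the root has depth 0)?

3

L → J → H → N — 3 edges.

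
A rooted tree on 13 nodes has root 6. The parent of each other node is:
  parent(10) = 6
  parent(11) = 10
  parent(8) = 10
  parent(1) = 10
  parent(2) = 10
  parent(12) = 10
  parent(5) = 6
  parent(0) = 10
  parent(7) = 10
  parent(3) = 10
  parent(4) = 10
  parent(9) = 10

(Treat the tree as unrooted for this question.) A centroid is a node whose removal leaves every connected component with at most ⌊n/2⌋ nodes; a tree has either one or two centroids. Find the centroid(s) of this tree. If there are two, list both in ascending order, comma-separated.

10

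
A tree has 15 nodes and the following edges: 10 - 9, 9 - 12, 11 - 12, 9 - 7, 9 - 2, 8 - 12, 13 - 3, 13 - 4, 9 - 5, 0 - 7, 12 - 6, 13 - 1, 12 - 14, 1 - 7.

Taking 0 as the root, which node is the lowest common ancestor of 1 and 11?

7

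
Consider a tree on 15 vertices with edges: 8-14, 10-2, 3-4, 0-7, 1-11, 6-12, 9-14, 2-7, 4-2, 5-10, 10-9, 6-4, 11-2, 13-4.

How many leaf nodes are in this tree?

The leaves are 0, 1, 3, 5, 8, 12, 13.
That is 7 leaves.

7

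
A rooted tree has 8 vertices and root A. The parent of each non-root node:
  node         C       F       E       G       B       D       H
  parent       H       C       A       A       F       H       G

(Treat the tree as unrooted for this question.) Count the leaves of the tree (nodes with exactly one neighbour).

3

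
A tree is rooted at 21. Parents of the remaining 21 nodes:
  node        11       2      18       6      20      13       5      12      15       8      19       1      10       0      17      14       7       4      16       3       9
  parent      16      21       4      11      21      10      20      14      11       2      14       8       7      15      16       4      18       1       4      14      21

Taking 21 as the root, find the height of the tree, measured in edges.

A deepest node is 0, reached by 21-2-8-1-4-16-11-15-0.
That path has 8 edges, so the height is 8.

8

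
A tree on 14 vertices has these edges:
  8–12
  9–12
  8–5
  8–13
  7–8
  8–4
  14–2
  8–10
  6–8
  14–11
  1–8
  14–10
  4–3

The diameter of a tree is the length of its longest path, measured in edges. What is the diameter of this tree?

5

A longest path is 11 – 14 – 10 – 8 – 4 – 3, with 5 edges.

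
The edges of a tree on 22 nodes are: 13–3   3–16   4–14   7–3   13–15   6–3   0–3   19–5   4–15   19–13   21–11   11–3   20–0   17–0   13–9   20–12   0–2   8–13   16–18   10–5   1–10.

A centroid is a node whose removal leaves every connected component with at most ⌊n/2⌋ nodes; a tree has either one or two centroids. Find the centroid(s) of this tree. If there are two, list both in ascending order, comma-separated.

Removing 3 splits the tree into components of sizes 10, 5, 2, 2, 1, 1; the largest is 10 ≤ ⌊22/2⌋ = 11.
No neighbour of 3 does as well, so 3 is the unique centroid.

3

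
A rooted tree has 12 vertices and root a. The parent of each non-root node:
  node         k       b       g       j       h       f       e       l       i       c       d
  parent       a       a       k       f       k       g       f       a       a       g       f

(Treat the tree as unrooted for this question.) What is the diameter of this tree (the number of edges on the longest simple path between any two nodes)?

Starting from j, a farthest node is i at distance 5.
One longest path: j – f – g – k – a – i.
So the diameter is 5.

5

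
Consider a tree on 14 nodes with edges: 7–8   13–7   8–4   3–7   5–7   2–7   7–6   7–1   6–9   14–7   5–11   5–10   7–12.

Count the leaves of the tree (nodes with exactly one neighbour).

10

Degree-1 nodes: 1, 2, 3, 4, 9, 10, 11, 12, 13, 14 — 10 of them.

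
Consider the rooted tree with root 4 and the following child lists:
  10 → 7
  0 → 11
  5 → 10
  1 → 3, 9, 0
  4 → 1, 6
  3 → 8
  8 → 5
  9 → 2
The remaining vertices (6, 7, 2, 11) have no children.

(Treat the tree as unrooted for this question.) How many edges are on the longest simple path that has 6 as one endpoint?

A farthest node from 6 is 7.
The path 6 – 4 – 1 – 3 – 8 – 5 – 10 – 7 has 7 edges.

7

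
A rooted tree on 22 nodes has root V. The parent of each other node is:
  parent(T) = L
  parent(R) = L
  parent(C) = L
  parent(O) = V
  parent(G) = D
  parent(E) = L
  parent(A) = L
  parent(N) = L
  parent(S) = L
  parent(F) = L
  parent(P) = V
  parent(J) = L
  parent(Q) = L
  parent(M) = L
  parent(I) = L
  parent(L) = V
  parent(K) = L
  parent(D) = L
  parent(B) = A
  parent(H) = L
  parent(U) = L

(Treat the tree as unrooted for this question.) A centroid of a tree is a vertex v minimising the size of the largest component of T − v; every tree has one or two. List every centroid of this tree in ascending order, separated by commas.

Removing L splits the tree into components of sizes 3, 2, 2, 1, 1, 1, 1, 1, 1, 1, 1, 1, 1, 1, 1, 1, 1; the largest is 3 ≤ ⌊22/2⌋ = 11.
Every other node leaves some component of size > 11, so the centroid is unique.

L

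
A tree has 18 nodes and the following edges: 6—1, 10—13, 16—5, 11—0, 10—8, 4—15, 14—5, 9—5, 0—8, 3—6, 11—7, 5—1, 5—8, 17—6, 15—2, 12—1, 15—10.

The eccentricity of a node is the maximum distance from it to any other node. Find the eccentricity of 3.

7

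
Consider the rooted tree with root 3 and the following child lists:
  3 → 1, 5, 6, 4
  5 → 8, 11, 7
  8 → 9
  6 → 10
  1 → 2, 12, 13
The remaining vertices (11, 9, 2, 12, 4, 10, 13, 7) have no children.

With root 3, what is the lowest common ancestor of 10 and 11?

3

10's ancestor chain is 10, 6, 3 and 11's is 11, 5, 3; they first meet at 3.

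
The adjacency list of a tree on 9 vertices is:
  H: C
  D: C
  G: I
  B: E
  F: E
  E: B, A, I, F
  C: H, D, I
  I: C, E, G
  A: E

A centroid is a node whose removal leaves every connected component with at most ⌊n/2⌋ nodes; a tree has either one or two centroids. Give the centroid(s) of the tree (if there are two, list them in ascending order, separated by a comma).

If I is removed the pieces have sizes 4, 3, 1, all ≤ ⌊9/2⌋ = 4.
No neighbour of I does as well, so I is the unique centroid.

I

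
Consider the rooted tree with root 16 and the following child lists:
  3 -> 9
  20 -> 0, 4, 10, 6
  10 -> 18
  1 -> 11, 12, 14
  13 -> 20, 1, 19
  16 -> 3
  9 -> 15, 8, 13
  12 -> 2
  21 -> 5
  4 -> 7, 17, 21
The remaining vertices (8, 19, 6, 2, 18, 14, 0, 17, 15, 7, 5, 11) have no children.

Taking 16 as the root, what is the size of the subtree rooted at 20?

10

The subtree rooted at 20 contains: 20, 4, 10, 0, 6, 17, 7, 21, 18, 5 — 10 nodes.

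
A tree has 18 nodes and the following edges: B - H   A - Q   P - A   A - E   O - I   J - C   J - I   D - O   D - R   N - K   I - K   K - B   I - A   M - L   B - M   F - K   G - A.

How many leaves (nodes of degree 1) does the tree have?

Exactly 10 nodes have a single neighbour: C, E, F, G, H, L, N, P, Q, R.

10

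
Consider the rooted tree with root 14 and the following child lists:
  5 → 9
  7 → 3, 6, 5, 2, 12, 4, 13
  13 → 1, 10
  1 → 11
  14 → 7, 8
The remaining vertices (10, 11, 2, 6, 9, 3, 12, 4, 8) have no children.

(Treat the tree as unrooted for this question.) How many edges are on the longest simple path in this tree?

5

A longest path is 11 - 1 - 13 - 7 - 14 - 8, with 5 edges.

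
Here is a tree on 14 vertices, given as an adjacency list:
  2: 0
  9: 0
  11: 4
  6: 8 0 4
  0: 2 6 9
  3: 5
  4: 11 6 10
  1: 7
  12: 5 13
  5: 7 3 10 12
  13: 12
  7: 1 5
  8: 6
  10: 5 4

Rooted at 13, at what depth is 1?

4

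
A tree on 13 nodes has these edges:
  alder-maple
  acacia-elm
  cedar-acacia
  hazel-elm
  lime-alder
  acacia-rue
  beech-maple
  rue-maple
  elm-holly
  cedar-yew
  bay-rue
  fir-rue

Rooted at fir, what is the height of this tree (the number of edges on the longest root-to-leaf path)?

A deepest node is holly, reached by fir – rue – acacia – elm – holly.
That path has 4 edges, so the height is 4.

4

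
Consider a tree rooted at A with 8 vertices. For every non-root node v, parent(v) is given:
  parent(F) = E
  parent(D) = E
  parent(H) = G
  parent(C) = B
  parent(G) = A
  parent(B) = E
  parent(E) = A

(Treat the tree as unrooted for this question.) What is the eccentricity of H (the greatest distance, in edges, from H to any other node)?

The node farthest from H is C, via H–G–A–E–B–C — 5 edges.

5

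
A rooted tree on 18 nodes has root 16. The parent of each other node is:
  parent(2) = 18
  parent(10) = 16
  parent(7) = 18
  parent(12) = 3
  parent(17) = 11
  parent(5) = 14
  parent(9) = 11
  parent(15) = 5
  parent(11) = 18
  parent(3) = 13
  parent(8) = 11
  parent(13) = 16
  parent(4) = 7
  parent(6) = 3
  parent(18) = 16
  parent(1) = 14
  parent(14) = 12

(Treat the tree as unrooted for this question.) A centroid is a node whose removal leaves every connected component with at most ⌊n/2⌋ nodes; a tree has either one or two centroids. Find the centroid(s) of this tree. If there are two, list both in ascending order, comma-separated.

Removing 16 splits the tree into components of sizes 8, 8, 1; the largest is 8 ≤ ⌊18/2⌋ = 9.
Every other node leaves some component of size > 9, so the centroid is unique.

16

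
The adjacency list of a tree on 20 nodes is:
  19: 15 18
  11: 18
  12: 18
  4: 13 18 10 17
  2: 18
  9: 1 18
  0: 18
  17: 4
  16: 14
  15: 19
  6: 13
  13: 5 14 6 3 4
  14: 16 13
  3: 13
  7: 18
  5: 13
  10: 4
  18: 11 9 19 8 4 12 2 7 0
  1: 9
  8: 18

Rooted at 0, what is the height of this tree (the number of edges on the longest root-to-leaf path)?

A deepest node is 16, reached by 0–18–4–13–14–16.
That path has 5 edges, so the height is 5.

5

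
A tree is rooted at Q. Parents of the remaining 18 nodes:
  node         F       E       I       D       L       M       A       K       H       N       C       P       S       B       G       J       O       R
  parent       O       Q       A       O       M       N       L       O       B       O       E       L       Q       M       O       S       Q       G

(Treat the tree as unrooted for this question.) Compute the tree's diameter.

A longest path is C - E - Q - O - N - M - L - A - I, with 8 edges.

8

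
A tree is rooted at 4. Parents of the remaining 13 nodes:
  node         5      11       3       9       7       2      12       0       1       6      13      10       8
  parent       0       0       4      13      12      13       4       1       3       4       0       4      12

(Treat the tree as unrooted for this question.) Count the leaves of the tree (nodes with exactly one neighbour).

Degree-1 nodes: 2, 5, 6, 7, 8, 9, 10, 11 — 8 of them.

8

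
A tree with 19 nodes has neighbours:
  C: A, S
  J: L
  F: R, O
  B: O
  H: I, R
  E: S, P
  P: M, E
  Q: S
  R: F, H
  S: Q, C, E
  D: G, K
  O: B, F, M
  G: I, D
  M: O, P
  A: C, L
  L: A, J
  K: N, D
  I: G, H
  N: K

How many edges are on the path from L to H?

L – A – C – S – E – P – M – O – F – R – H: 10 edges.

10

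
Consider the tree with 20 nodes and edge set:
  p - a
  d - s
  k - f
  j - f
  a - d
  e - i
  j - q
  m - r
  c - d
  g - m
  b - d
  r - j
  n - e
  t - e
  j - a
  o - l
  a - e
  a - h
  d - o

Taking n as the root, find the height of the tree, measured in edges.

g sits deepest: n-e-a-j-r-m-g — 6 edges from the root.

6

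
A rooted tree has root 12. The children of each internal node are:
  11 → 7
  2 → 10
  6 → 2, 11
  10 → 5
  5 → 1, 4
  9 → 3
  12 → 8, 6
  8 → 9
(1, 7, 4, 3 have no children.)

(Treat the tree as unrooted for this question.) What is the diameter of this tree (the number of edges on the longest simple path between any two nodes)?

8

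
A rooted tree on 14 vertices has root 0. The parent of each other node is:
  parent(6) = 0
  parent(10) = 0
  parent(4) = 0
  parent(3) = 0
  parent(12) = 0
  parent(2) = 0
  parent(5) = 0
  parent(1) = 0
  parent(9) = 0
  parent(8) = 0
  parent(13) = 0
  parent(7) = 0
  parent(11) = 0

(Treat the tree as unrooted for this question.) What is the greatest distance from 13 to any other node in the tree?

A farthest node from 13 is 1 (9, 5, 3, 12, 10, 8, 2, 7, 6, 4, 11 also at distance 2).
The path 13 – 0 – 1 has 2 edges.

2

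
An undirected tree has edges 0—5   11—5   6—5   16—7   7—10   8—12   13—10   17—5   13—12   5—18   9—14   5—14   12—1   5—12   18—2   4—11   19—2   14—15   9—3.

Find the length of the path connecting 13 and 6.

3

Walking from 13: 13 - 12 - 5 - 6. Length 3.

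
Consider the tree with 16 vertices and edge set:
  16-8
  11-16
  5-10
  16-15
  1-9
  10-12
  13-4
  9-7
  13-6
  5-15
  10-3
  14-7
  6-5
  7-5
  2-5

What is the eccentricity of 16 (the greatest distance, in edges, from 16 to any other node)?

5

The node farthest from 16 is 4 (1 also at distance 5), via 16–15–5–6–13–4 — 5 edges.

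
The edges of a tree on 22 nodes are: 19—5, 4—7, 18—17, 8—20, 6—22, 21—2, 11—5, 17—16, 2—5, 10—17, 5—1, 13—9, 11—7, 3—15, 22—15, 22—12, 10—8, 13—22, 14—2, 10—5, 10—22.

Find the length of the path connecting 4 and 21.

5

The path is 4 – 7 – 11 – 5 – 2 – 21, which has 5 edges.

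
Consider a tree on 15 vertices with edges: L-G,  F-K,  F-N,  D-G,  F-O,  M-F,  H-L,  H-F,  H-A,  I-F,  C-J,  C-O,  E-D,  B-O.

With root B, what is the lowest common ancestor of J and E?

O

Path J→root: J C O B; path E→root: E D G L H F O B.
First common node: O.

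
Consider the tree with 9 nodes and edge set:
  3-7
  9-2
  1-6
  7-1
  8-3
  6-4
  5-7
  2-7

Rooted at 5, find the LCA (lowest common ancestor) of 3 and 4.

3's ancestor chain is 3, 7, 5 and 4's is 4, 6, 1, 7, 5; they first meet at 7.

7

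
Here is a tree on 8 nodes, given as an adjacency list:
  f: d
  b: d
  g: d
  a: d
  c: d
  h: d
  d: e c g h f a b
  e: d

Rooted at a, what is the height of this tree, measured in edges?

A deepest node is f, reached by a-d-f.
That path has 2 edges, so the height is 2.

2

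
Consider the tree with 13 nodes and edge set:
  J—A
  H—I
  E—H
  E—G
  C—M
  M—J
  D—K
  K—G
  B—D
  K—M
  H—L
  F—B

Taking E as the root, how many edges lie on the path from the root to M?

Path from E to M: E – G – K – M, which has 3 edges.

3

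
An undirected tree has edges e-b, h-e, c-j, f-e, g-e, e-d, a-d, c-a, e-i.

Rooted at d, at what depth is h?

d–e–h — 2 edges.

2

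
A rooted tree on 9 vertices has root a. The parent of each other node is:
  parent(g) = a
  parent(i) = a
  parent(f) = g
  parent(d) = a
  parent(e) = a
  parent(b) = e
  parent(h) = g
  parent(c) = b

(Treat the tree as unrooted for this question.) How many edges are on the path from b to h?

4

Walking from b: b - e - a - g - h. Length 4.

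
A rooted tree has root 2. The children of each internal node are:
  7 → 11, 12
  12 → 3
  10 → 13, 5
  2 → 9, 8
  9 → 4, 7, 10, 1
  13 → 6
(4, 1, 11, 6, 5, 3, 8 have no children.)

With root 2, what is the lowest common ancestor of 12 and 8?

2

12's ancestor chain is 12, 7, 9, 2 and 8's is 8, 2; they first meet at 2.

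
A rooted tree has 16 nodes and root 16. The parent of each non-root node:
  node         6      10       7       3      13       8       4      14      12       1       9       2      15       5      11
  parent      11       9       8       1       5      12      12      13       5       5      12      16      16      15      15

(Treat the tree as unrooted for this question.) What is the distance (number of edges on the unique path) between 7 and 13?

4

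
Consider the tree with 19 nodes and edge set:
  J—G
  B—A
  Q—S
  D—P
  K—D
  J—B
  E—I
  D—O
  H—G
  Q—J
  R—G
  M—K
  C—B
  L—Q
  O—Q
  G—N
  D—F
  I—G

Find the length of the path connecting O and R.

The path is O–Q–J–G–R, which has 4 edges.

4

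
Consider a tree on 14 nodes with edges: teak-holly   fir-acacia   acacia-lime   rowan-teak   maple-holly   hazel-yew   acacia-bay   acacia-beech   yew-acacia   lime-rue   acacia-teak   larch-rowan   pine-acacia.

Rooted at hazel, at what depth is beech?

3

Climbing from beech to the root: beech – acacia – yew – hazel. That's 3 steps.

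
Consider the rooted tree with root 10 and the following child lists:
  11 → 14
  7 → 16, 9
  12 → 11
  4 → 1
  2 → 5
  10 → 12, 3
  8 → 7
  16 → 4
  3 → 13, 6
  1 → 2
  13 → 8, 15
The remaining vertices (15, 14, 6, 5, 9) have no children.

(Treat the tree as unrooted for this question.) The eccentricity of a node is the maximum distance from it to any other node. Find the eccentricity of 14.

12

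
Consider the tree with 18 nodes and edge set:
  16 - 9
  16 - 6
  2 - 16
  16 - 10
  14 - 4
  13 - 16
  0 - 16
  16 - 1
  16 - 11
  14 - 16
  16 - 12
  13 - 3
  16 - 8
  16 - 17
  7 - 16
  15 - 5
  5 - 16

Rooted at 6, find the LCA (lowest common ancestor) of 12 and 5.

12's ancestor chain is 12, 16, 6 and 5's is 5, 16, 6; they first meet at 16.

16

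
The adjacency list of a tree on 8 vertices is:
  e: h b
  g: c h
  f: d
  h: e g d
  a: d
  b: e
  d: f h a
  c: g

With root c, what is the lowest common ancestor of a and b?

h

Ancestors of a (toward the root): a, d, h, g, c.
Ancestors of b: b, e, h, g, c.
The deepest node appearing in both lists is h.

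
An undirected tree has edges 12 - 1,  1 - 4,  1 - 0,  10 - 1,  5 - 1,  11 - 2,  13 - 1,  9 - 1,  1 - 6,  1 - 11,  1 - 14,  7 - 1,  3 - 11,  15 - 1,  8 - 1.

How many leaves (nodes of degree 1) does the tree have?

Exactly 14 nodes have a single neighbour: 0, 2, 3, 4, 5, 6, 7, 8, 9, 10, 12, 13, 14, 15.

14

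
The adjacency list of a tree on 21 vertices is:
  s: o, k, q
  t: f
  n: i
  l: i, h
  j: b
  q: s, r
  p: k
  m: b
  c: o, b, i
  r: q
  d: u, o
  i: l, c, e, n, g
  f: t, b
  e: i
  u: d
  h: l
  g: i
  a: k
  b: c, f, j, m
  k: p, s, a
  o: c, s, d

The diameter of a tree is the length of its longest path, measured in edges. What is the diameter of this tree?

Starting from p, a farthest node is h at distance 7.
One longest path: p-k-s-o-c-i-l-h.
So the diameter is 7.

7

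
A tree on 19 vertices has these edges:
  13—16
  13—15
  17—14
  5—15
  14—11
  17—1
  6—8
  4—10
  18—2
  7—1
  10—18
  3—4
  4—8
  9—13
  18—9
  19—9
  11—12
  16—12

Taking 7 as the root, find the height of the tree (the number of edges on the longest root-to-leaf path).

13

The longest root-to-leaf path is 7 – 1 – 17 – 14 – 11 – 12 – 16 – 13 – 9 – 18 – 10 – 4 – 8 – 6 (13 edges).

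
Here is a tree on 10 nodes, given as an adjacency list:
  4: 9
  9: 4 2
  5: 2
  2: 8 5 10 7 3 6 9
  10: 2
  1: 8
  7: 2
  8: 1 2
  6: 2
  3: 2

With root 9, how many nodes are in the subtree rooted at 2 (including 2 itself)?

8

Descendants of 2 (including itself): 2, 6, 10, 3, 8, 5, 7, 1. That's 8.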